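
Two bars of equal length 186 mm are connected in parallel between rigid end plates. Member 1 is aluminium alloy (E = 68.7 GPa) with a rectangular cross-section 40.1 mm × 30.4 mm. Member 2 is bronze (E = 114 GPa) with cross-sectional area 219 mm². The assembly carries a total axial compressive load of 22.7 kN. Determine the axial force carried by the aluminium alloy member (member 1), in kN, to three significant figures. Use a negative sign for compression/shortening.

-17.5 kN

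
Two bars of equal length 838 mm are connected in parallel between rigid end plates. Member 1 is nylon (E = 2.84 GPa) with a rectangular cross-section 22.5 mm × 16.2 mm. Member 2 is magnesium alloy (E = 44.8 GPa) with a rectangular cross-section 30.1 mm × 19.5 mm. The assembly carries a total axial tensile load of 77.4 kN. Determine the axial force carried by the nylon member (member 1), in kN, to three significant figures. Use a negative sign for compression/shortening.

2.93 kN

A_1 = 364.5 mm².
A_2 = 587 mm².
Equal strain + equilibrium ⇒ each member carries load in proportion to AE: A₁E₁ = 1035000 N, A₂E₂ = 26300000 N, ΣAE = 27330000 N.
F₁ = P·A₁E₁/ΣAE = 77400·1035000/27330000 = 2932 N.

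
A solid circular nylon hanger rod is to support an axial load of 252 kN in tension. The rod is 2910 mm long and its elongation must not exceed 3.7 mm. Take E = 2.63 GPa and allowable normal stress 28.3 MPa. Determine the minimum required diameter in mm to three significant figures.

Required area A ≥ P/σ_allow = 252000/28.3 = 8905 mm².
For a solid circular section, d ≥ √(4A/π) = 106.5 mm.
Elongation limit: A ≥ PL/(Eδ_allow) = 252000·2910/(2630·3.7) = 75360 mm² ⇒ d ≥ 309.8 mm.
The elongation limit governs.

310 mm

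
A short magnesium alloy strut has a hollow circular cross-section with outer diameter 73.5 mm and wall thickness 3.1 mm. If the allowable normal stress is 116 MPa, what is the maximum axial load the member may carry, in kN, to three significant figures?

A = 685.6 mm².
P_max = σ_allow · A = 116 · 685.6 = 79530 N = 79.53 kN.

79.5 kN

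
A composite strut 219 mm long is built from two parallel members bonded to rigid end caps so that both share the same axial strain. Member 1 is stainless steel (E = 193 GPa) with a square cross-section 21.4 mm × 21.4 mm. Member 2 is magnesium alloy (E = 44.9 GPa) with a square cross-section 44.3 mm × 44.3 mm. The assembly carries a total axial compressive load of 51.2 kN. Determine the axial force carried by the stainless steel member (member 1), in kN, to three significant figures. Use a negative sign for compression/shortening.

-25.6 kN

A_1 = 458 mm².
A_2 = 1962 mm².
Equal strain + equilibrium ⇒ each member carries load in proportion to AE: A₁E₁ = 88390000 N, A₂E₂ = 88120000 N, ΣAE = 176500000 N.
F₁ = P·A₁E₁/ΣAE = -51200·88390000/176500000 = -25640 N.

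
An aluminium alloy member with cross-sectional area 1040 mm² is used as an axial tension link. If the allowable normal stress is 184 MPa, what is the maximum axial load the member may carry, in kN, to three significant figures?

191 kN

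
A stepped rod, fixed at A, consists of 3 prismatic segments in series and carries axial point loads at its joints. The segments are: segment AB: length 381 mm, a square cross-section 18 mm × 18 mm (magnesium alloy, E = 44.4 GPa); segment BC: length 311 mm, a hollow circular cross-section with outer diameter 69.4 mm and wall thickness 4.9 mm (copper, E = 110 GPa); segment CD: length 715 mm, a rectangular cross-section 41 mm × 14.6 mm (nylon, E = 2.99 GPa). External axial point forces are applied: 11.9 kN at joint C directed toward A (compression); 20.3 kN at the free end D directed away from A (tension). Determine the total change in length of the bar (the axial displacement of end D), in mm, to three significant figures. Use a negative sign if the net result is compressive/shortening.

Internal axial forces (sectioning from the free end, tension +): N_CD = 20.3 kN, N_BC = 8.4 kN, N_AB = 8.4 kN.
A_AB = 324 mm².
A_BC = 992.9 mm².
A_CD = 598.6 mm².
δ_AB = 8400·381/(324·44400) = 0.2225 mm
δ_BC = 8400·311/(992.9·110000) = 0.02392 mm
δ_CD = 20300·715/(598.6·2990) = 8.11 mm
δ = Σδ_i = 8.356 mm.

8.36 mm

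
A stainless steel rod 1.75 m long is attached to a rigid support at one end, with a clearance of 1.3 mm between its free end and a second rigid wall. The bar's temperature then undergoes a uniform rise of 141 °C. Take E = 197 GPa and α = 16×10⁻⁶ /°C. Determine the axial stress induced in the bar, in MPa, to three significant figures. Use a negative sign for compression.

-298 MPa

Free thermal expansion αLΔT = 16e-6 · 1750 · 141 = 3.948 mm.
The walls engage after the gap closes; constrained expansion = 3.948 − 1.3 = 2.648 mm.
The walls impose strain ε = −(2.648)/1750 = -1.5131e-03; σ = Eε = 197000 · -1.5131e-03 = -298.1 MPa.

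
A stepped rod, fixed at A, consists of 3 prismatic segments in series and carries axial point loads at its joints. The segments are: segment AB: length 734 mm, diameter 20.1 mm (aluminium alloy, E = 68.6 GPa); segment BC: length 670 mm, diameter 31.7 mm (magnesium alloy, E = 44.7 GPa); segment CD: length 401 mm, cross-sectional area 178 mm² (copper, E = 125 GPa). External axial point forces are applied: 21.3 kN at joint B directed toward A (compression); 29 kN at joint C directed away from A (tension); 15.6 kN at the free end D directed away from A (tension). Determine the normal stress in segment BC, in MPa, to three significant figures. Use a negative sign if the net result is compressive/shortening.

56.5 MPa

Internal axial forces (sectioning from the free end, tension +): N_CD = 15.6 kN, N_BC = 44.6 kN, N_AB = 23.3 kN.
A_BC = 789.2 mm².
σ_BC = N_BC/A_BC = 44600/789.2 = 56.51 MPa.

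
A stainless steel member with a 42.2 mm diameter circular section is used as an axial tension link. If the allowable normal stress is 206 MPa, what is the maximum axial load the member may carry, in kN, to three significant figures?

A = 1399 mm².
P_max = σ_allow · A = 206 · 1399 = 288100 N = 288.1 kN.

288 kN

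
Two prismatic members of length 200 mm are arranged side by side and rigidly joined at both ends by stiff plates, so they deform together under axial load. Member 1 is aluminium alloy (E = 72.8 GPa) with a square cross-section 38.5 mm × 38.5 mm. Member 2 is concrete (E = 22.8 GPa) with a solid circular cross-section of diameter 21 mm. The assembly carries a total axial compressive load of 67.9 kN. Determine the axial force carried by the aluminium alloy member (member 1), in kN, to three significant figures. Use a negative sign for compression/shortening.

-63.3 kN

A_1 = 1482 mm².
A_2 = 346.4 mm².
Equal strain + equilibrium ⇒ each member carries load in proportion to AE: A₁E₁ = 107900000 N, A₂E₂ = 7897000 N, ΣAE = 115800000 N.
F₁ = P·A₁E₁/ΣAE = -67900·107900000/115800000 = -63270 N.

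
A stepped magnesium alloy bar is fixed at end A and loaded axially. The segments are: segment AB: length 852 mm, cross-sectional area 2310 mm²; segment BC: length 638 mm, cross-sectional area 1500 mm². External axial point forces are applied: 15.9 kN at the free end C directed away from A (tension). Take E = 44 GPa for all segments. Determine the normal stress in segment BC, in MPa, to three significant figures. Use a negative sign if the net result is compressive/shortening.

Internal axial forces (sectioning from the free end, tension +): N_BC = 15.9 kN, N_AB = 15.9 kN.
σ_BC = N_BC/A_BC = 15900/1500 = 10.6 MPa.

10.6 MPa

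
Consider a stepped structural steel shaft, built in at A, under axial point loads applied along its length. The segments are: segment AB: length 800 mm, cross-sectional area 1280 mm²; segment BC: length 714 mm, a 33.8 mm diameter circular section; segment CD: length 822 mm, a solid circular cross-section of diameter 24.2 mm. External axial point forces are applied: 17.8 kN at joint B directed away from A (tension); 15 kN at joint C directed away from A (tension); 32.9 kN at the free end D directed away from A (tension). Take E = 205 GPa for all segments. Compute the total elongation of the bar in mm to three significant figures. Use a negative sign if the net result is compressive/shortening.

0.673 mm

Internal axial forces (sectioning from the free end, tension +): N_CD = 32.9 kN, N_BC = 47.9 kN, N_AB = 65.7 kN.
A_BC = 897.3 mm².
A_CD = 460 mm².
δ_AB = 65700·800/(1280·205000) = 0.2003 mm
δ_BC = 47900·714/(897.3·205000) = 0.1859 mm
δ_CD = 32900·822/(460·205000) = 0.2868 mm
δ = Σδ_i = 0.673 mm.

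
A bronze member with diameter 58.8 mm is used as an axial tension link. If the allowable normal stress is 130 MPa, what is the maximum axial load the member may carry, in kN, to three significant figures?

353 kN

A = 2715 mm².
P_max = σ_allow · A = 130 · 2715 = 353000 N = 353 kN.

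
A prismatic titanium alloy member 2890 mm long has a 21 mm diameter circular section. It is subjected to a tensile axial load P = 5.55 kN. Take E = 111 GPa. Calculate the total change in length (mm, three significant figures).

0.417 mm

A = 346.4 mm².
δ_mech = NL/(AE) = 5550·2890/(346.4·111000) = 0.4172 mm.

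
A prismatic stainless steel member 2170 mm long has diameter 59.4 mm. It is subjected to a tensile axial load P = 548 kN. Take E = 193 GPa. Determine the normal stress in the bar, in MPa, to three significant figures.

A = 2771 mm².
σ = N/A = 548000/2771 = 197.8 MPa.

198 MPa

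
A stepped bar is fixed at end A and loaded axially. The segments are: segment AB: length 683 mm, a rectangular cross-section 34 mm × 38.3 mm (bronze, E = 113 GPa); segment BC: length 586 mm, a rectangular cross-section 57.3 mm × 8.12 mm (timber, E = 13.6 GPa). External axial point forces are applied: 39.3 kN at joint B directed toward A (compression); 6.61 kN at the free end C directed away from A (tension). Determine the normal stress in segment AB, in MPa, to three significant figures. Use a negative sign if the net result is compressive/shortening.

-25.1 MPa

Internal axial forces (sectioning from the free end, tension +): N_BC = 6.61 kN, N_AB = -32.69 kN.
A_AB = 1302 mm².
σ_AB = N_AB/A_AB = -32690/1302 = -25.1 MPa.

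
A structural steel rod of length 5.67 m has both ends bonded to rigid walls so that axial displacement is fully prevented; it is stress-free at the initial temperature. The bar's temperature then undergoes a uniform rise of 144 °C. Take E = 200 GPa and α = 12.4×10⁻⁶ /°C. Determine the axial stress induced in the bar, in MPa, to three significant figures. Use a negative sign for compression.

Free thermal expansion αLΔT = 12.4e-6 · 5670 · 144 = 10.12 mm.
The walls impose strain ε = −(10.12)/5670 = -1.7856e-03; σ = Eε = 200000 · -1.7856e-03 = -357.1 MPa.

-357 MPa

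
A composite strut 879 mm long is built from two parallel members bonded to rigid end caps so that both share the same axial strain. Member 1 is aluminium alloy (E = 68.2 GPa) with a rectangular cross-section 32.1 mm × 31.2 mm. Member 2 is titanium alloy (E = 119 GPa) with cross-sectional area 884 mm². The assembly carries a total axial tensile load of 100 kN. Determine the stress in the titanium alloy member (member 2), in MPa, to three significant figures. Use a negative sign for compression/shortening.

68.6 MPa

A_1 = 1002 mm².
Equal strain + equilibrium ⇒ each member carries load in proportion to AE: A₁E₁ = 68300000 N, A₂E₂ = 105200000 N, ΣAE = 173500000 N.
σ₂ = P·E₂/ΣAE = 100000·119000/173500000 = 68.59 MPa.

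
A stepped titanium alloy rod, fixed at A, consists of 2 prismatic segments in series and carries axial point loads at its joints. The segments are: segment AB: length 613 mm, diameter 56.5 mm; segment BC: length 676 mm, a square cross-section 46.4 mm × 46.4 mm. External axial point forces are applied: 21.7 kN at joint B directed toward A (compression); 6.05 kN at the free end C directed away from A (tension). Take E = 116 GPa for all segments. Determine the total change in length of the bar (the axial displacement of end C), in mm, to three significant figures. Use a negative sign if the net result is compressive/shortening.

-0.0166 mm

Internal axial forces (sectioning from the free end, tension +): N_BC = 6.05 kN, N_AB = -15.65 kN.
A_AB = 2507 mm².
A_BC = 2153 mm².
δ_AB = -15650·613/(2507·116000) = -0.03299 mm
δ_BC = 6050·676/(2153·116000) = 0.01638 mm
δ = Σδ_i = -0.01661 mm.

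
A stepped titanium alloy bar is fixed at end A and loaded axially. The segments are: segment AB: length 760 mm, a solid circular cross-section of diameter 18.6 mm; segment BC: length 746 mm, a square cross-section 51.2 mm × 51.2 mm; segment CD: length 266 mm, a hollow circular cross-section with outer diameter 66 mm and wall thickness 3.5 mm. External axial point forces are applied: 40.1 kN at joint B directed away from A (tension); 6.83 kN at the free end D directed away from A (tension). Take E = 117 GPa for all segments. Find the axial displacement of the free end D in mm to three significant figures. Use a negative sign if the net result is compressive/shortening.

Internal axial forces (sectioning from the free end, tension +): N_CD = 6.83 kN, N_BC = 6.83 kN, N_AB = 46.93 kN.
A_AB = 271.7 mm².
A_BC = 2621 mm².
A_CD = 687.2 mm².
δ_AB = 46930·760/(271.7·117000) = 1.122 mm
δ_BC = 6830·746/(2621·117000) = 0.01661 mm
δ_CD = 6830·266/(687.2·117000) = 0.0226 mm
δ = Σδ_i = 1.161 mm.

1.16 mm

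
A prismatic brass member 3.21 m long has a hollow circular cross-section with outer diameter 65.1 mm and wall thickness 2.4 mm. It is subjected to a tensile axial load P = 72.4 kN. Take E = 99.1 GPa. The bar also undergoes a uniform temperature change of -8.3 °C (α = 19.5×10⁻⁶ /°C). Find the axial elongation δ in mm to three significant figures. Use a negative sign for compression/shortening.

A = 472.7 mm².
δ_mech = NL/(AE) = 72400·3210/(472.7·99100) = 4.961 mm.
δ_thermal = αLΔT = 19.5e-6·3210·-8.3 = -0.5195 mm.
δ = δ_mech + δ_thermal = 4.441 mm.

4.44 mm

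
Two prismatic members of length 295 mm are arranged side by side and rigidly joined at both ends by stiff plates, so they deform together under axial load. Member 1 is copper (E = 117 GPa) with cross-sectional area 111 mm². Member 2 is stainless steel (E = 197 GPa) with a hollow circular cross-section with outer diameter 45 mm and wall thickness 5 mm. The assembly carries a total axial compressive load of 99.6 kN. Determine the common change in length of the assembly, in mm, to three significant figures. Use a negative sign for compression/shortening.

-0.215 mm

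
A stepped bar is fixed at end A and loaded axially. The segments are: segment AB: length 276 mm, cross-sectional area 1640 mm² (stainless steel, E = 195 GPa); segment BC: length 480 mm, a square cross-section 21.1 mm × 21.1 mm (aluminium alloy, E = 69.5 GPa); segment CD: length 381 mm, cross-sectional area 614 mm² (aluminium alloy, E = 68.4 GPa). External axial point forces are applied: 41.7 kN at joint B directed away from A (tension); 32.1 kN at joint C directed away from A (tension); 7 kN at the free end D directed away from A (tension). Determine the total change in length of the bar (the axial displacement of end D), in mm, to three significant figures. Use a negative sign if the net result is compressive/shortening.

Internal axial forces (sectioning from the free end, tension +): N_CD = 7 kN, N_BC = 39.1 kN, N_AB = 80.8 kN.
A_BC = 445.2 mm².
δ_AB = 80800·276/(1640·195000) = 0.06973 mm
δ_BC = 39100·480/(445.2·69500) = 0.6066 mm
δ_CD = 7000·381/(614·68400) = 0.0635 mm
δ = Σδ_i = 0.7398 mm.

0.740 mm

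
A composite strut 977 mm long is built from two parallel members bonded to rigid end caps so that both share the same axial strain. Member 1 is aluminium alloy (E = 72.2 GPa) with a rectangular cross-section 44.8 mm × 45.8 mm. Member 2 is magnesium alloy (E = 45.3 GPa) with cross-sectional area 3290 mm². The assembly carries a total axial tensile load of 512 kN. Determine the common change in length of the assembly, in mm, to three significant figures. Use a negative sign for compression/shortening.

A_1 = 2052 mm².
Equal strain + equilibrium ⇒ each member carries load in proportion to AE: A₁E₁ = 148100000 N, A₂E₂ = 149000000 N, ΣAE = 297200000 N.
δ = PL/ΣAE = 512000·977/297200000 = 1.683 mm.

1.68 mm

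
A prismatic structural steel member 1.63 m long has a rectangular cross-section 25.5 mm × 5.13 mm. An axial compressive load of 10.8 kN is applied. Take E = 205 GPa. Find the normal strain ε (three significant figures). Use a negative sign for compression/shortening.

-4.03e-04

A = 130.8 mm².
σ = N/A = -82.56 MPa; ε = σ/E = -82.56/205000 = -4.027e-04.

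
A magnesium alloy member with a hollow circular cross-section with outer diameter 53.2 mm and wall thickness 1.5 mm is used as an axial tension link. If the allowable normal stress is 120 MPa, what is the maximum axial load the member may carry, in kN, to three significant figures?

29.2 kN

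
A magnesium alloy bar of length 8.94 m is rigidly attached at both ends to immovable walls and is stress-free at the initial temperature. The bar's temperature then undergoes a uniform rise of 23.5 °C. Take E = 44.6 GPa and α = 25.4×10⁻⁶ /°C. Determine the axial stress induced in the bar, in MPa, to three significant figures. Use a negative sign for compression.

Free thermal expansion αLΔT = 25.4e-6 · 8940 · 23.5 = 5.336 mm.
The walls impose strain ε = −(5.336)/8940 = -5.9690e-04; σ = Eε = 44600 · -5.9690e-04 = -26.62 MPa.

-26.6 MPa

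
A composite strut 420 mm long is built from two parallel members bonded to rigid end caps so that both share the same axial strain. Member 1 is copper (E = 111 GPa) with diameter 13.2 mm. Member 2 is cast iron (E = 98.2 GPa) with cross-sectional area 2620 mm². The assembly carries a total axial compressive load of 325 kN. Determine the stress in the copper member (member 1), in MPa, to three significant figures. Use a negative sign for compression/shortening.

-132 MPa

A_1 = 136.8 mm².
Equal strain + equilibrium ⇒ each member carries load in proportion to AE: A₁E₁ = 15190000 N, A₂E₂ = 257300000 N, ΣAE = 272500000 N.
σ₁ = P·E₁/ΣAE = -325000·111000/272500000 = -132.4 MPa.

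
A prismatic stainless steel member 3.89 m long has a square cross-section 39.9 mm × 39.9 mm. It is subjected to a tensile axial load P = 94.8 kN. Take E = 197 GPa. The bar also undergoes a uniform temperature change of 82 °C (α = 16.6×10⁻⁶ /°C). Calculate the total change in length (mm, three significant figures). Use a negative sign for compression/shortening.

A = 1592 mm².
δ_mech = NL/(AE) = 94800·3890/(1592·197000) = 1.176 mm.
δ_thermal = αLΔT = 16.6e-6·3890·82 = 5.295 mm.
δ = δ_mech + δ_thermal = 6.471 mm.

6.47 mm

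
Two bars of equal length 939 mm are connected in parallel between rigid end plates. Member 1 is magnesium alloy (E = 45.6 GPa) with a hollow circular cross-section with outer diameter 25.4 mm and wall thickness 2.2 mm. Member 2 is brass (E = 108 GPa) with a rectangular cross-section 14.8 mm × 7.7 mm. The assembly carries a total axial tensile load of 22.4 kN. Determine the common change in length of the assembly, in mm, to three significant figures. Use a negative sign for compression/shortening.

1.07 mm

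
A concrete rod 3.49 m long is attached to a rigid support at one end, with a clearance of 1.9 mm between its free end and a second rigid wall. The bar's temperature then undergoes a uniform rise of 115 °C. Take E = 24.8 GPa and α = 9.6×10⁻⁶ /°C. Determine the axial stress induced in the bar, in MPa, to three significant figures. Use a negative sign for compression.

Free thermal expansion αLΔT = 9.6e-6 · 3490 · 115 = 3.853 mm.
The walls engage after the gap closes; constrained expansion = 3.853 − 1.9 = 1.953 mm.
The walls impose strain ε = −(1.953)/3490 = -5.5959e-04; σ = Eε = 24800 · -5.5959e-04 = -13.88 MPa.

-13.9 MPa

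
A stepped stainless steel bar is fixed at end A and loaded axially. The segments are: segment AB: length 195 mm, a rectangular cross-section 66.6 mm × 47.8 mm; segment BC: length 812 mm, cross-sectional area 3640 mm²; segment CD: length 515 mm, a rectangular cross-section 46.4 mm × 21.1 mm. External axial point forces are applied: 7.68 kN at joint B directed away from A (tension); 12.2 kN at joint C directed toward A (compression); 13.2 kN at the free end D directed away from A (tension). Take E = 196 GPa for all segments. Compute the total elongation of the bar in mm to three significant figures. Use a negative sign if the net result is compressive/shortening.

0.0393 mm

Internal axial forces (sectioning from the free end, tension +): N_CD = 13.2 kN, N_BC = 1 kN, N_AB = 8.68 kN.
A_AB = 3183 mm².
A_CD = 979 mm².
δ_AB = 8680·195/(3183·196000) = 0.002713 mm
δ_BC = 1000·812/(3640·196000) = 0.001138 mm
δ_CD = 13200·515/(979·196000) = 0.03543 mm
δ = Σδ_i = 0.03928 mm.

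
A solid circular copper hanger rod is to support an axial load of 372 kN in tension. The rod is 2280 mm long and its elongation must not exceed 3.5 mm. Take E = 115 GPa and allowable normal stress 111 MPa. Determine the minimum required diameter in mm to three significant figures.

Required area A ≥ P/σ_allow = 372000/111 = 3351 mm².
For a solid circular section, d ≥ √(4A/π) = 65.32 mm.
Elongation limit: A ≥ PL/(Eδ_allow) = 372000·2280/(115000·3.5) = 2107 mm² ⇒ d ≥ 51.8 mm.
The stress limit governs.

65.3 mm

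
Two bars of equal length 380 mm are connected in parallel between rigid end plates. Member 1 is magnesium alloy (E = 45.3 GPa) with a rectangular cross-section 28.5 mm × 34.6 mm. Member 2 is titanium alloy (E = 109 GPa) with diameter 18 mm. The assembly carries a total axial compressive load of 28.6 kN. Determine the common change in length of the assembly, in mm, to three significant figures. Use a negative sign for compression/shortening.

-0.150 mm

A_1 = 986.1 mm².
A_2 = 254.5 mm².
Equal strain + equilibrium ⇒ each member carries load in proportion to AE: A₁E₁ = 44670000 N, A₂E₂ = 27740000 N, ΣAE = 72410000 N.
δ = PL/ΣAE = -28600·380/72410000 = -0.1501 mm.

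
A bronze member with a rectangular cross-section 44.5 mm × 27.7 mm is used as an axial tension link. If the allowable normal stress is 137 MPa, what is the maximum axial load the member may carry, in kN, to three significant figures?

169 kN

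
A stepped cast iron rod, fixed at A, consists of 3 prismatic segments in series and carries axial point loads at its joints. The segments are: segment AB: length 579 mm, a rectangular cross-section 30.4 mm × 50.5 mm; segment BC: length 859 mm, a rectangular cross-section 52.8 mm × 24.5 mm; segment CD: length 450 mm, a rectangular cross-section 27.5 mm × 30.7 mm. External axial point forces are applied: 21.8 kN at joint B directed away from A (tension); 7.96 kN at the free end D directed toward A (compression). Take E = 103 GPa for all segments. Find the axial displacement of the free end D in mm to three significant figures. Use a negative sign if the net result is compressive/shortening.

Internal axial forces (sectioning from the free end, tension +): N_CD = -7.96 kN, N_BC = -7.96 kN, N_AB = 13.84 kN.
A_AB = 1535 mm².
A_BC = 1294 mm².
A_CD = 844.2 mm².
δ_AB = 13840·579/(1535·103000) = 0.05068 mm
δ_BC = -7960·859/(1294·103000) = -0.05132 mm
δ_CD = -7960·450/(844.2·103000) = -0.04119 mm
δ = Σδ_i = -0.04183 mm.

-0.0418 mm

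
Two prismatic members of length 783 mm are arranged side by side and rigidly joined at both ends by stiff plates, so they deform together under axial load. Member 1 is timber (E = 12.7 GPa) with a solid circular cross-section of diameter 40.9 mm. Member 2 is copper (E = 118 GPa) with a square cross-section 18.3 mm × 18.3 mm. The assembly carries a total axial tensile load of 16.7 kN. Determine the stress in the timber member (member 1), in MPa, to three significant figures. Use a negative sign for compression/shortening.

3.77 MPa

A_1 = 1314 mm².
A_2 = 334.9 mm².
Equal strain + equilibrium ⇒ each member carries load in proportion to AE: A₁E₁ = 16690000 N, A₂E₂ = 39520000 N, ΣAE = 56200000 N.
σ₁ = P·E₁/ΣAE = 16700·12700/56200000 = 3.774 MPa.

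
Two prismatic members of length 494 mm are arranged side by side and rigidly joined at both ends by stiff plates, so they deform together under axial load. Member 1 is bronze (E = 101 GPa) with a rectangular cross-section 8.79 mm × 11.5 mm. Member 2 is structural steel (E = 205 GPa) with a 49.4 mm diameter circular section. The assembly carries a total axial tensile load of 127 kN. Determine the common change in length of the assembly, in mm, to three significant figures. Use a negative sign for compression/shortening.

0.156 mm

A_1 = 101.1 mm².
A_2 = 1917 mm².
Equal strain + equilibrium ⇒ each member carries load in proportion to AE: A₁E₁ = 10210000 N, A₂E₂ = 392900000 N, ΣAE = 403100000 N.
δ = PL/ΣAE = 127000·494/403100000 = 0.1556 mm.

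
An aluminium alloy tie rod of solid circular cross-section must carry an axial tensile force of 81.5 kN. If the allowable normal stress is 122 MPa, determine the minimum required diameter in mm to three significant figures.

Required area A ≥ P/σ_allow = 81500/122 = 668 mm².
For a solid circular section, d ≥ √(4A/π) = 29.16 mm.

29.2 mm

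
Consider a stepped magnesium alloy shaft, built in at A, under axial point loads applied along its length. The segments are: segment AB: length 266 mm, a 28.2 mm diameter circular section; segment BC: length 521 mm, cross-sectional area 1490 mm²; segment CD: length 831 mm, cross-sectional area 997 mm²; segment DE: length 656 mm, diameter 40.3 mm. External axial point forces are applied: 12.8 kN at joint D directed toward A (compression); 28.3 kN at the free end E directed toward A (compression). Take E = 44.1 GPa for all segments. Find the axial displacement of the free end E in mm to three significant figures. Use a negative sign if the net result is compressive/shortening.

-1.83 mm

Internal axial forces (sectioning from the free end, tension +): N_DE = -28.3 kN, N_CD = -41.1 kN, N_BC = -41.1 kN, N_AB = -41.1 kN.
A_AB = 624.6 mm².
A_DE = 1276 mm².
δ_AB = -41100·266/(624.6·44100) = -0.3969 mm
δ_BC = -41100·521/(1490·44100) = -0.3259 mm
δ_CD = -41100·831/(997·44100) = -0.7768 mm
δ_DE = -28300·656/(1276·44100) = -0.33 mm
δ = Σδ_i = -1.83 mm.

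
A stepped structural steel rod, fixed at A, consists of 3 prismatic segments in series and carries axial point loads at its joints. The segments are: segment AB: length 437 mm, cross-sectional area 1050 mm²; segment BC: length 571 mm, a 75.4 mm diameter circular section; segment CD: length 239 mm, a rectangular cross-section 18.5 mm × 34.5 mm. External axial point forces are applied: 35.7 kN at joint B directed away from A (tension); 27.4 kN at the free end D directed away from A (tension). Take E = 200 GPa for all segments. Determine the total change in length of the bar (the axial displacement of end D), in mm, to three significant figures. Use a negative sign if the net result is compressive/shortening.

Internal axial forces (sectioning from the free end, tension +): N_CD = 27.4 kN, N_BC = 27.4 kN, N_AB = 63.1 kN.
A_BC = 4465 mm².
A_CD = 638.2 mm².
δ_AB = 63100·437/(1050·200000) = 0.1313 mm
δ_BC = 27400·571/(4465·200000) = 0.01752 mm
δ_CD = 27400·239/(638.2·200000) = 0.0513 mm
δ = Σδ_i = 0.2001 mm.

0.200 mm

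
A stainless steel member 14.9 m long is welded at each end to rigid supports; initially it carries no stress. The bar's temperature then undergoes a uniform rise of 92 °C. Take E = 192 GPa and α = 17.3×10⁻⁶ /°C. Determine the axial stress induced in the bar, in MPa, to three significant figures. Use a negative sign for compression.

Free thermal expansion αLΔT = 17.3e-6 · 14900 · 92 = 23.71 mm.
The walls impose strain ε = −(23.71)/14900 = -1.5916e-03; σ = Eε = 192000 · -1.5916e-03 = -305.6 MPa.

-306 MPa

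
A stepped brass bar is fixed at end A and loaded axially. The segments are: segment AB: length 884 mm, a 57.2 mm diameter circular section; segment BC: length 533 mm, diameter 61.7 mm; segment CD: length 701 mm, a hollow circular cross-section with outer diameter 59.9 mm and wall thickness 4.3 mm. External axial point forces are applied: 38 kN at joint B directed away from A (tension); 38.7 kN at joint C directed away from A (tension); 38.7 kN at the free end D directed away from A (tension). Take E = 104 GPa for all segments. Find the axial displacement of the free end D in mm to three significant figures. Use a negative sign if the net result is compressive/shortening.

0.862 mm

Internal axial forces (sectioning from the free end, tension +): N_CD = 38.7 kN, N_BC = 77.4 kN, N_AB = 115.4 kN.
A_AB = 2570 mm².
A_BC = 2990 mm².
A_CD = 751.1 mm².
δ_AB = 115400·884/(2570·104000) = 0.3817 mm
δ_BC = 77400·533/(2990·104000) = 0.1327 mm
δ_CD = 38700·701/(751.1·104000) = 0.3473 mm
δ = Σδ_i = 0.8617 mm.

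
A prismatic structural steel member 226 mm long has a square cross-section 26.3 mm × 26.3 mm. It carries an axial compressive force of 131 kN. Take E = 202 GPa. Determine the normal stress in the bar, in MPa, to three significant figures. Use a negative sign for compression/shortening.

A = 691.7 mm².
σ = N/A = -131000/691.7 = -189.4 MPa.

-189 MPa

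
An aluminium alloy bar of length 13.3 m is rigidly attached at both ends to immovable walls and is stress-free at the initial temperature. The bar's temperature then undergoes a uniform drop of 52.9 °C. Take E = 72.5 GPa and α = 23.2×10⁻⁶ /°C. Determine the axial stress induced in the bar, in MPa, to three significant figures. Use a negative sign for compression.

Free thermal expansion αLΔT = 23.2e-6 · 13300 · -52.9 = -16.32 mm.
The walls impose strain ε = −(-16.32)/13300 = 1.2273e-03; σ = Eε = 72500 · 1.2273e-03 = 88.98 MPa.

89.0 MPa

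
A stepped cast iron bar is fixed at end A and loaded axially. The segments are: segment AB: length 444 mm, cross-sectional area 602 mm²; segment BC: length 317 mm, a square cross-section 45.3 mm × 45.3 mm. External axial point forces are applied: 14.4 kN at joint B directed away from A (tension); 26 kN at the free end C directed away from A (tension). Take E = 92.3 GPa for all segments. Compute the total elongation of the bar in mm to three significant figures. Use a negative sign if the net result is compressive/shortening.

0.366 mm

Internal axial forces (sectioning from the free end, tension +): N_BC = 26 kN, N_AB = 40.4 kN.
A_BC = 2052 mm².
δ_AB = 40400·444/(602·92300) = 0.3228 mm
δ_BC = 26000·317/(2052·92300) = 0.04351 mm
δ = Σδ_i = 0.3663 mm.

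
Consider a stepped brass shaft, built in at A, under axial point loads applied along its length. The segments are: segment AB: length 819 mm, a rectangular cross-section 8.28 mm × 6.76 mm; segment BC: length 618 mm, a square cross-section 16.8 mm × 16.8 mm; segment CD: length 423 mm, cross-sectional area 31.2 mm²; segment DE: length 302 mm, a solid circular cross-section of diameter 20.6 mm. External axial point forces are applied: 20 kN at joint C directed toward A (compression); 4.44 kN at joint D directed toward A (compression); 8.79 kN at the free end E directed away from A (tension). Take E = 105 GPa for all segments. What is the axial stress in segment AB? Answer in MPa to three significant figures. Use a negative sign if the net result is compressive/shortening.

-280 MPa

Internal axial forces (sectioning from the free end, tension +): N_DE = 8.79 kN, N_CD = 4.35 kN, N_BC = -15.65 kN, N_AB = -15.65 kN.
A_AB = 55.97 mm².
σ_AB = N_AB/A_AB = -15650/55.97 = -279.6 MPa.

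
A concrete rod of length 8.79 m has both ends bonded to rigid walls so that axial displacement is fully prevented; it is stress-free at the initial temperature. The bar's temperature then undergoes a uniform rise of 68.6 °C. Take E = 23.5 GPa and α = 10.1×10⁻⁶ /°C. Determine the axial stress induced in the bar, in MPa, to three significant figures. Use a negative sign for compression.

-16.3 MPa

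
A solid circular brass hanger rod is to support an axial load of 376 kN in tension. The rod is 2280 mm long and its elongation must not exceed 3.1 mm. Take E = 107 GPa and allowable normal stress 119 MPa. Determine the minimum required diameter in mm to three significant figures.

63.4 mm

Required area A ≥ P/σ_allow = 376000/119 = 3160 mm².
For a solid circular section, d ≥ √(4A/π) = 63.43 mm.
Elongation limit: A ≥ PL/(Eδ_allow) = 376000·2280/(107000·3.1) = 2585 mm² ⇒ d ≥ 57.36 mm.
The stress limit governs.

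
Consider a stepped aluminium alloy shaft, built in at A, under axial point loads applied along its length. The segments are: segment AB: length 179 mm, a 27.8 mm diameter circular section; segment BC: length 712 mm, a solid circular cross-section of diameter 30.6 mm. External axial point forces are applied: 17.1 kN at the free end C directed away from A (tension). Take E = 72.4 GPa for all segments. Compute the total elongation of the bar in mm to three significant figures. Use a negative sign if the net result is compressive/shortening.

Internal axial forces (sectioning from the free end, tension +): N_BC = 17.1 kN, N_AB = 17.1 kN.
A_AB = 607 mm².
A_BC = 735.4 mm².
δ_AB = 17100·179/(607·72400) = 0.06965 mm
δ_BC = 17100·712/(735.4·72400) = 0.2287 mm
δ = Σδ_i = 0.2983 mm.

0.298 mm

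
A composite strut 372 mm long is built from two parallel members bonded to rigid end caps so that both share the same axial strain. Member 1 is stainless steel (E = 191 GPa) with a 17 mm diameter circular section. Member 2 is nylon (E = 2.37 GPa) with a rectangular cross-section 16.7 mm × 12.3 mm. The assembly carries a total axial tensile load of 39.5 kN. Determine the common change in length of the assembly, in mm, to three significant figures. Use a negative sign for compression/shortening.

0.335 mm

A_1 = 227 mm².
A_2 = 205.4 mm².
Equal strain + equilibrium ⇒ each member carries load in proportion to AE: A₁E₁ = 43350000 N, A₂E₂ = 486800 N, ΣAE = 43840000 N.
δ = PL/ΣAE = 39500·372/43840000 = 0.3352 mm.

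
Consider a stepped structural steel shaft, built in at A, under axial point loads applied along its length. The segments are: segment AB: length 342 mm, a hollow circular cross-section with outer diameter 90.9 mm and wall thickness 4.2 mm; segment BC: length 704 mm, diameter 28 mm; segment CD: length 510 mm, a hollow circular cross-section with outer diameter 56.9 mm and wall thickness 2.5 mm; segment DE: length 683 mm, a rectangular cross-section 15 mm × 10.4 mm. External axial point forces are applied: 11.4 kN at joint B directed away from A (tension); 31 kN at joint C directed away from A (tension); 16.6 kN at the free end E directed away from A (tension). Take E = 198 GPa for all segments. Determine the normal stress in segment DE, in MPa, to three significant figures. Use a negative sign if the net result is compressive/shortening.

Internal axial forces (sectioning from the free end, tension +): N_DE = 16.6 kN, N_CD = 16.6 kN, N_BC = 47.6 kN, N_AB = 59 kN.
A_DE = 156 mm².
σ_DE = N_DE/A_DE = 16600/156 = 106.4 MPa.

106 MPa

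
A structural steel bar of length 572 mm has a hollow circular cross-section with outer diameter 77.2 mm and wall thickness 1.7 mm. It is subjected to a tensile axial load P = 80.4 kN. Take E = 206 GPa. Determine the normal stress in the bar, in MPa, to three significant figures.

199 MPa

A = 403.2 mm².
σ = N/A = 80400/403.2 = 199.4 MPa.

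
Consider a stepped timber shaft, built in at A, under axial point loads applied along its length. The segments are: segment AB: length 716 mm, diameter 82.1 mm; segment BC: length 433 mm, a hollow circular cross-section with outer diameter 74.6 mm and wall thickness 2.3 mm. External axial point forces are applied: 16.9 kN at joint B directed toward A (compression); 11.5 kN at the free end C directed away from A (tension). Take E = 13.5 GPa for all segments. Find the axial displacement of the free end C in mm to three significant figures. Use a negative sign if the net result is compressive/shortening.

0.652 mm

Internal axial forces (sectioning from the free end, tension +): N_BC = 11.5 kN, N_AB = -5.4 kN.
A_AB = 5294 mm².
A_BC = 522.4 mm².
δ_AB = -5400·716/(5294·13500) = -0.0541 mm
δ_BC = 11500·433/(522.4·13500) = 0.7061 mm
δ = Σδ_i = 0.652 mm.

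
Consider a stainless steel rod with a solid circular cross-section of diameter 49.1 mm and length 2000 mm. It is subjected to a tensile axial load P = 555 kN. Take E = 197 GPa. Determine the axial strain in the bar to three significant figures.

0.00149

A = 1893 mm².
σ = N/A = 293.1 MPa; ε = σ/E = 293.1/197000 = 1.488e-03.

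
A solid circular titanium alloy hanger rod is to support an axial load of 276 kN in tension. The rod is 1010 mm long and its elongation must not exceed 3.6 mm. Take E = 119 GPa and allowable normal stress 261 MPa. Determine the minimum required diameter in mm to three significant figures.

Required area A ≥ P/σ_allow = 276000/261 = 1057 mm².
For a solid circular section, d ≥ √(4A/π) = 36.69 mm.
Elongation limit: A ≥ PL/(Eδ_allow) = 276000·1010/(119000·3.6) = 650.7 mm² ⇒ d ≥ 28.78 mm.
The stress limit governs.

36.7 mm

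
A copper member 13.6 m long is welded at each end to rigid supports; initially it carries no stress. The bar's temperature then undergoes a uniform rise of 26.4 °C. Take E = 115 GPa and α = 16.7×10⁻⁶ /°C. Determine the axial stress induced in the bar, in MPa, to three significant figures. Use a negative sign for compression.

-50.7 MPa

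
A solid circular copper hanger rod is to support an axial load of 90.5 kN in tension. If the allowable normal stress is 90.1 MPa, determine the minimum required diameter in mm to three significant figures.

35.8 mm

Required area A ≥ P/σ_allow = 90500/90.1 = 1004 mm².
For a solid circular section, d ≥ √(4A/π) = 35.76 mm.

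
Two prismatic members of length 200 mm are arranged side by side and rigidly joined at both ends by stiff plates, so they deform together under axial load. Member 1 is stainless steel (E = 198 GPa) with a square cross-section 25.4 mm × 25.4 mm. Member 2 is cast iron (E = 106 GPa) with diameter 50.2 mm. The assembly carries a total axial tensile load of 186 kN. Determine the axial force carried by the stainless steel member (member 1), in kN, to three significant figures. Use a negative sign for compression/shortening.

A_1 = 645.2 mm².
A_2 = 1979 mm².
Equal strain + equilibrium ⇒ each member carries load in proportion to AE: A₁E₁ = 127700000 N, A₂E₂ = 209800000 N, ΣAE = 337500000 N.
F₁ = P·A₁E₁/ΣAE = 186000·127700000/337500000 = 70390 N.

70.4 kN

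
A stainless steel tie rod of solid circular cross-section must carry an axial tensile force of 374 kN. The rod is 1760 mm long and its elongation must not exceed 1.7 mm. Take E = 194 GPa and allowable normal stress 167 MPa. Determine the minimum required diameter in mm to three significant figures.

53.4 mm

Required area A ≥ P/σ_allow = 374000/167 = 2240 mm².
For a solid circular section, d ≥ √(4A/π) = 53.4 mm.
Elongation limit: A ≥ PL/(Eδ_allow) = 374000·1760/(194000·1.7) = 1996 mm² ⇒ d ≥ 50.41 mm.
The stress limit governs.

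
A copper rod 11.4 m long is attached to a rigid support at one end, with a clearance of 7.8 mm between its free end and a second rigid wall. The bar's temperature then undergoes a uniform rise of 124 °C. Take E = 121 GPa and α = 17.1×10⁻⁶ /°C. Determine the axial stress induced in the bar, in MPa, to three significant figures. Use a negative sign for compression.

-174 MPa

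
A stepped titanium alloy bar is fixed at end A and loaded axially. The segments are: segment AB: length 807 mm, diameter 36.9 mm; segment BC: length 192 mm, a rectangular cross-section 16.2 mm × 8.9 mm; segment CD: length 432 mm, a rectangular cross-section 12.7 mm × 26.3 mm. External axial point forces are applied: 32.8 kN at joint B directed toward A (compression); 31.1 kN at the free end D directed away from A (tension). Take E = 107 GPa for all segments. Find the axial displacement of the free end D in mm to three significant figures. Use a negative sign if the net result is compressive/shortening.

0.751 mm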